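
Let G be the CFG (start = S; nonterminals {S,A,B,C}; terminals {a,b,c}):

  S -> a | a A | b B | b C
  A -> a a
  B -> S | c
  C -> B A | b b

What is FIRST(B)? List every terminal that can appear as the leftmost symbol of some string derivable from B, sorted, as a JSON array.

Compute FIRST by fixpoint:
round 1:
  A via A→a a: +{a}
  B via B→c: +{c}
  C via C→B A: +{c}
  C via C→b b: +{b}
  S via S→a: +{a}
  S via S→b B: +{b}
  FIRST[S]={a,b}  FIRST[A]={a}  FIRST[B]={c}  FIRST[C]={b,c}
round 2:
  B via B→S: +{a,b}
  C via C→B A: +{a}
  FIRST[S]={a,b}  FIRST[A]={a}  FIRST[B]={a,b,c}  FIRST[C]={a,b,c}
round 3: done
  FIRST[S]={a,b}  FIRST[A]={a}  FIRST[B]={a,b,c}  FIRST[C]={a,b,c}

FIRST(B) = ["a", "b", "c"]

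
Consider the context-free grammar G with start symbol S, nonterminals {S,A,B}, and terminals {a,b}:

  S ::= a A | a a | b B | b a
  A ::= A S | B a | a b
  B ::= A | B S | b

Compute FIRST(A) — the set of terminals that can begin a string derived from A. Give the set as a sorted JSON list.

FIRST sets, iterate to fixpoint:
round 1:
  A via A→a b: +{a}
  B via B→A: +{a}
  B via B→b: +{b}
  S via S→a A: +{a}
  S via S→b B: +{b}
  S: {a,b}  A: {a}  B: {a,b}
round 2:
  A via A→B a: +{b}
  S: {a,b}  A: {a,b}  B: {a,b}
round 3: — fixpoint
  S: {a,b}  A: {a,b}  B: {a,b}

FIRST(A) = ["a", "b"]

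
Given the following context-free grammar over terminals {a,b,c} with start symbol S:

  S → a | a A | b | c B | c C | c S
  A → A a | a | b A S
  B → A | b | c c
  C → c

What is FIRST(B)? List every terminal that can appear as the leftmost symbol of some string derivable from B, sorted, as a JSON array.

FIRST sets, iterate to fixpoint:
pass 1:
  A via A→a: +{a}
  A via A→b A S: +{b}
  B via B→A: +{a,b}
  B via B→c c: +{c}
  C via C→c: +{c}
  S via S→a: +{a}
  S via S→b: +{b}
  S via S→c B: +{c}
  S: {a,b,c}  A: {a,b}  B: {a,b,c}  C: {c}
pass 2: (stable)
  S: {a,b,c}  A: {a,b}  B: {a,b,c}  C: {c}

FIRST(B) = ["a", "b", "c"]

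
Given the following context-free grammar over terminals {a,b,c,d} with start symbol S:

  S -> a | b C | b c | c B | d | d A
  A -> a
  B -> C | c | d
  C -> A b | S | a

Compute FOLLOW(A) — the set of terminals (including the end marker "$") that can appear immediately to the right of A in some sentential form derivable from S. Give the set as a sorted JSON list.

FIRST sets, iterate to fixpoint:
iter 1:
  A via A→a: +{a}
  B via B→c: +{c}
  B via B→d: +{d}
  C via C→A b: +{a}
  S via S→a: +{a}
  S via S→b C: +{b}
  S via S→c B: +{c}
  S via S→d: +{d}
  FIRST(S)={a,b,c,d}  FIRST(A)={a}  FIRST(B)={c,d}  FIRST(C)={a}
iter 2:
  B via B→C: +{a}
  C via C→S: +{b,c,d}
  FIRST(S)={a,b,c,d}  FIRST(A)={a}  FIRST(B)={a,c,d}  FIRST(C)={a,b,c,d}
iter 3:
  B via B→C: +{b}
  FIRST(S)={a,b,c,d}  FIRST(A)={a}  FIRST(B)={a,b,c,d}  FIRST(C)={a,b,c,d}
iter 4: (no change)
  FIRST(S)={a,b,c,d}  FIRST(A)={a}  FIRST(B)={a,b,c,d}  FIRST(C)={a,b,c,d}

FOLLOW iteration:
FOLLOW(S) := {$}
pass 1:
  C→A b: FOLLOW(A) ⊇ FIRST(b) = {b}; new: +{b}
  S→b C: FOLLOW(C) ⊇ FOLLOW(S) ⊇ {$}; new: +{$}
  S→c B: FOLLOW(B) ⊇ FOLLOW(S) ⊇ {$}; new: +{$}
  S→d A: FOLLOW(A) ⊇ FOLLOW(S) ⊇ {$}; new: +{$}
  FOLLOW[S]={$}  FOLLOW[A]={$,b}  FOLLOW[B]={$}  FOLLOW[C]={$}
pass 2: (no change)
  FOLLOW[S]={$}  FOLLOW[A]={$,b}  FOLLOW[B]={$}  FOLLOW[C]={$}

FOLLOW(A) = ["$", "b"]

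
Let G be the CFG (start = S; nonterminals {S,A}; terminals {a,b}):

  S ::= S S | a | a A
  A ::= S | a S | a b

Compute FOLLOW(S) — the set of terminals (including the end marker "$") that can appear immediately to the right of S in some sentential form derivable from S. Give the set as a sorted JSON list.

FIRST sets, iterate to fixpoint:
iter 1:
  A via A→a S: +{a}
  S via S→a: +{a}
  S: {a}  A: {a}
iter 2: done
  S: {a}  A: {a}

FOLLOW iteration:
initialize: $ ∈ FOLLOW(S)
iter 1:
  S→S S: FOLLOW(S) ⊇ FIRST(S) = {a}; new: +{a}
  S→a A: FOLLOW(A) ⊇ FOLLOW(S) ⊇ {$,a}; new: +{$,a}
  S: {$,a}  A: {$,a}
iter 2: — fixpoint
  S: {$,a}  A: {$,a}

FOLLOW(S) = ["$", "a"]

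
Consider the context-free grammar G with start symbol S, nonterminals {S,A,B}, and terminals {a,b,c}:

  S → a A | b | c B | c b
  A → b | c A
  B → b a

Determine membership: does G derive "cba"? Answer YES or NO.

CNF form of G:
  S -> T0 B | T0 T1 | T2 A | b
  A -> T0 A | b
  B -> T1 T2
  T0 -> c
  T1 -> b
  T2 -> a

CYK table (by increasing span):
  [0..0]={T0}  "c"  orig:{}
  [1..1]={A,S,T1}  "b"  orig:{A,S}
  [2..2]={T2}  "a"  orig:{}
  [0..1]={A,S}  "cb"
  [1..2]={B}  "ba"
  [0..2]={S}  "cba"

S ∈ T[0,2] ⇒ YES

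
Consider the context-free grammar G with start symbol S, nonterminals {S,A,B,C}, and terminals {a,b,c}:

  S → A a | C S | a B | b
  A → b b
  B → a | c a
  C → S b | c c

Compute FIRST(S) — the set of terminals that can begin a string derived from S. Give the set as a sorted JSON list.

FIRST iteration:
iter 1:
  A via A→b b: +{b}
  B via B→a: +{a}
  B via B→c a: +{c}
  C via C→c c: +{c}
  S via S→A a: +{b}
  S via S→C S: +{c}
  S via S→a B: +{a}
  S: {a,b,c}  A: {b}  B: {a,c}  C: {c}
iter 2:
  C via C→S b: +{a,b}
  S: {a,b,c}  A: {b}  B: {a,c}  C: {a,b,c}
iter 3: — fixpoint
  S: {a,b,c}  A: {b}  B: {a,c}  C: {a,b,c}

FIRST(S) = ["a", "b", "c"]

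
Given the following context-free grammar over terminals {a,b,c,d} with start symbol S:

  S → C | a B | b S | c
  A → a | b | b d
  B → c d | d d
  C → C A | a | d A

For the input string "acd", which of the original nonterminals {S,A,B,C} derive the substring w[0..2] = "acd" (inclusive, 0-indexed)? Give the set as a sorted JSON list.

CNF form of G:
  S -> C A | T0 S | T1 A | T3 B | a | c
  A -> T0 T1 | a | b
  B -> T1 T1 | T2 T1
  C -> C A | T1 A | a
  T0 -> b
  T1 -> d
  T2 -> c
  T3 -> a

CYK table (by increasing span) (cells [i..j] with 0 ≤ i ≤ j ≤ 2 only):
  T[0,0] 'a' = {A,C,S,T3}  orig:{A,C,S}
  T[1,1] 'c' = {S,T2}  orig:{S}
  T[2,2] 'd' = {T1}  orig:{}
  T[0,1] 'ac' = ∅
  T[1,2] 'cd' = {B}
  T[0,2] 'acd' = {S}

Original NTs in T[0,2] deriving "acd": ["S"]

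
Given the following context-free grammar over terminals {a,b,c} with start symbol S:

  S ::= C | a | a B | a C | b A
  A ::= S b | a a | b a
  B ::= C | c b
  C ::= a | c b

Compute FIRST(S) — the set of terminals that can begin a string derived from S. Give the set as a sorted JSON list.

FIRST iteration:
round 1:
  A via A→a a: +{a}
  A via A→b a: +{b}
  B via B→c b: +{c}
  C via C→a: +{a}
  C via C→c b: +{c}
  S via S→C: +{a,c}
  S via S→b A: +{b}
  FIRST[S]={a,b,c}  FIRST[A]={a,b}  FIRST[B]={c}  FIRST[C]={a,c}
round 2:
  A via A→S b: +{c}
  B via B→C: +{a}
  FIRST[S]={a,b,c}  FIRST[A]={a,b,c}  FIRST[B]={a,c}  FIRST[C]={a,c}
round 3: (no change)
  FIRST[S]={a,b,c}  FIRST[A]={a,b,c}  FIRST[B]={a,c}  FIRST[C]={a,c}

FIRST(S) = ["a", "b", "c"]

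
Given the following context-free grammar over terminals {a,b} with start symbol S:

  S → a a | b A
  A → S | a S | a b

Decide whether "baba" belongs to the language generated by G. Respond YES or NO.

Convert to CNF:
  S -> T0 T0 | T1 A
  A -> T0 S | T0 T0 | T0 T1 | T1 A
  T0 -> a
  T1 -> b

Fill CYK table bottom-up:
  T[0,0] 'b' = {T1}  orig:{}
  T[1,1] 'a' = {T0}  orig:{}
  T[2,2] 'b' = {T1}  orig:{}
  T[3,3] 'a' = {T0}  orig:{}
  T[0,1] 'ba' = ∅
  T[1,2] 'ab' = {A}
  T[2,3] 'ba' = ∅
  T[0,2] 'bab' = {A,S}
  T[1,3] 'aba' = ∅
  T[0,3] 'baba' = ∅

S ∉ T[0,3] ⇒ NO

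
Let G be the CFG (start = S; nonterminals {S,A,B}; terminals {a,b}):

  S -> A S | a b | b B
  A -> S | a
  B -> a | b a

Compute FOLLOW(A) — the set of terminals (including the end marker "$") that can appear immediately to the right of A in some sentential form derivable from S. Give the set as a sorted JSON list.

Compute FIRST by fixpoint:
iter 1:
  A via A→a: +{a}
  B via B→a: +{a}
  B via B→b a: +{b}
  S via S→A S: +{a}
  S via S→b B: +{b}
  FIRST[S]={a,b}  FIRST[A]={a}  FIRST[B]={a,b}
iter 2:
  A via A→S: +{b}
  FIRST[S]={a,b}  FIRST[A]={a,b}  FIRST[B]={a,b}
iter 3: (stable)
  FIRST[S]={a,b}  FIRST[A]={a,b}  FIRST[B]={a,b}

Compute FOLLOW by fixpoint:
FOLLOW(S) := {$}
iter 1:
  S→A S: FOLLOW(A) ⊇ FIRST(S) = {a,b}; new: +{a,b}
  S→b B: FOLLOW(B) ⊇ FOLLOW(S) ⊇ {$}; new: +{$}
  FOLLOW(S)={$}  FOLLOW(A)={a,b}  FOLLOW(B)={$}
iter 2:
  A→S: FOLLOW(S) ⊇ FOLLOW(A) ⊇ {a,b}; new: +{a,b}
  S→b B: FOLLOW(B) ⊇ FOLLOW(S) ⊇ {$,a,b}; new: +{a,b}
  FOLLOW(S)={$,a,b}  FOLLOW(A)={a,b}  FOLLOW(B)={$,a,b}
iter 3: (no change)
  FOLLOW(S)={$,a,b}  FOLLOW(A)={a,b}  FOLLOW(B)={$,a,b}

FOLLOW(A) = ["a", "b"]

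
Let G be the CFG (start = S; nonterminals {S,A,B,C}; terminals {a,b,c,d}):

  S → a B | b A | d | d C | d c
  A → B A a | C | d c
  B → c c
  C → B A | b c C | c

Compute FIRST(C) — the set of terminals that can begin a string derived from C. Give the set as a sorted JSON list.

FIRST sets, iterate to fixpoint:
round 1:
  A via A→d c: +{d}
  B via B→c c: +{c}
  C via C→B A: +{c}
  C via C→b c C: +{b}
  S via S→a B: +{a}
  S via S→b A: +{b}
  S via S→d: +{d}
  S: {a,b,d}  A: {d}  B: {c}  C: {b,c}
round 2:
  A via A→B A a: +{c}
  A via A→C: +{b}
  S: {a,b,d}  A: {b,c,d}  B: {c}  C: {b,c}
round 3: (no change)
  S: {a,b,d}  A: {b,c,d}  B: {c}  C: {b,c}

FIRST(C) = ["b", "c"]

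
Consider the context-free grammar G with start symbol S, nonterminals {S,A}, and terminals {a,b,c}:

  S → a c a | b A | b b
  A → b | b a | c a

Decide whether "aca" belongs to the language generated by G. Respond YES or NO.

Convert to CNF:
  S -> T0 A | T0 T0 | T1 X3
  A -> T0 T1 | T2 T1 | b
  T0 -> b
  T1 -> a
  T2 -> c
  X3 -> T2 T1

Fill CYK table bottom-up:
  cell(0,0) a: {T1}  orig:{}
  cell(1,1) c: {T2}  orig:{}
  cell(2,2) a: {T1}  orig:{}
  cell(0,1) ac: ∅
  cell(1,2) ca: {A,X3}  orig:{A}
  cell(0,2) aca: {S}

S ∈ T[0,2] ⇒ YES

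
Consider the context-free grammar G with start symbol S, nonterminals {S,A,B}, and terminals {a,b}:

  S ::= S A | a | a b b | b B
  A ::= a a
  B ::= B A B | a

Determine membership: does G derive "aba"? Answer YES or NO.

CNF form of G:
  S -> S A | T0 X3 | T1 B | a
  A -> T0 T0
  B -> B X2 | a
  T0 -> a
  T1 -> b
  X2 -> A B
  X3 -> T1 T1

CYK table (by increasing span):
  [0..0]={B,S,T0}  "a"  orig:{B,S}
  [1..1]={T1}  "b"  orig:{}
  [2..2]={B,S,T0}  "a"  orig:{B,S}
  [0..1]=∅  "ab"
  [1..2]={S}  "ba"
  [0..2]=∅  "aba"

S ∉ T[0,2] ⇒ NO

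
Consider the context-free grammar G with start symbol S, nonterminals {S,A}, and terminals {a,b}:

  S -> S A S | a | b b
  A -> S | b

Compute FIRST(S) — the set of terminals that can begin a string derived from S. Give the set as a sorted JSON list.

FIRST sets, iterate to fixpoint:
iter 1:
  A via A→b: +{b}
  S via S→a: +{a}
  S via S→b b: +{b}
  FIRST(S)={a,b}  FIRST(A)={b}
iter 2:
  A via A→S: +{a}
  FIRST(S)={a,b}  FIRST(A)={a,b}
iter 3: (no change)
  FIRST(S)={a,b}  FIRST(A)={a,b}

FIRST(S) = ["a", "b"]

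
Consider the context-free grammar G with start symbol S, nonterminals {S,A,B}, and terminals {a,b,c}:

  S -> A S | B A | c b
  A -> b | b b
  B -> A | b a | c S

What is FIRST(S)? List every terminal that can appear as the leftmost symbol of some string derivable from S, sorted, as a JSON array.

FIRST iteration:
round 1:
  A via A→b: +{b}
  B via B→A: +{b}
  B via B→c S: +{c}
  S via S→A S: +{b}
  S via S→B A: +{c}
  FIRST(S)={b,c}  FIRST(A)={b}  FIRST(B)={b,c}
round 2: (no change)
  FIRST(S)={b,c}  FIRST(A)={b}  FIRST(B)={b,c}

FIRST(S) = ["b", "c"]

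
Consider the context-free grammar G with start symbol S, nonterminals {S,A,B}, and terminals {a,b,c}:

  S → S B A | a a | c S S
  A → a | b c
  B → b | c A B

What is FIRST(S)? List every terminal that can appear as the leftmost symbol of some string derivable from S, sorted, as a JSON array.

FIRST sets, iterate to fixpoint:
pass 1:
  A via A→a: +{a}
  A via A→b c: +{b}
  B via B→b: +{b}
  B via B→c A B: +{c}
  S via S→a a: +{a}
  S via S→c S S: +{c}
  FIRST(S)={a,c}  FIRST(A)={a,b}  FIRST(B)={b,c}
pass 2: (stable)
  FIRST(S)={a,c}  FIRST(A)={a,b}  FIRST(B)={b,c}

FIRST(S) = ["a", "c"]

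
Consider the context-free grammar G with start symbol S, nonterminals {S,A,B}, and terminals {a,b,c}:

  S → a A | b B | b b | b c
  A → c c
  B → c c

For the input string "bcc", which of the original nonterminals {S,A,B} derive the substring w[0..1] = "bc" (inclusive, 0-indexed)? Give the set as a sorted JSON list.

CNF form of G:
  S -> T1 A | T2 B | T2 T0 | T2 T2
  A -> T0 T0
  B -> T0 T0
  T0 -> c
  T1 -> a
  T2 -> b

CYK table (by increasing span) — only the sub-triangle for w[0..1]:
  [0..0]={T2}  "b"  orig:{}
  [1..1]={T0}  "c"  orig:{}
  [0..1]={S}  "bc"

Original NTs in T[0,1] deriving "bc": ["S"]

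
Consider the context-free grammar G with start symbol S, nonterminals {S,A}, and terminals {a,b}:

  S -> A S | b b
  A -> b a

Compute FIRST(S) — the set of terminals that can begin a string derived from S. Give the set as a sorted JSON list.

Compute FIRST by fixpoint:
pass 1:
  A via A→b a: +{b}
  S via S→A S: +{b}
  S: {b}  A: {b}
pass 2: (no change)
  S: {b}  A: {b}

FIRST(S) = ["b"]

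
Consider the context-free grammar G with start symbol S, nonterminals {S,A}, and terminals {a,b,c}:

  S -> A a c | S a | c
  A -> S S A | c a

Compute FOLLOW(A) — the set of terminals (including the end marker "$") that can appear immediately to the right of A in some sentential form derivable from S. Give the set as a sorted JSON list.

Compute FIRST by fixpoint:
pass 1:
  A via A→c a: +{c}
  S via S→A a c: +{c}
  S: {c}  A: {c}
pass 2: (no change)
  S: {c}  A: {c}

Compute FOLLOW by fixpoint:
seed FOLLOW(S) with $
pass 1:
  A→S S A: FOLLOW(S) ⊇ FIRST(S) = {c}; new: +{c}
  S→A a c: FOLLOW(A) ⊇ FIRST(a) = {a}; new: +{a}
  S→S a: FOLLOW(S) ⊇ FIRST(a) = {a}; new: +{a}
  FOLLOW(S)={$,a,c}  FOLLOW(A)={a}
pass 2: done
  FOLLOW(S)={$,a,c}  FOLLOW(A)={a}

FOLLOW(A) = ["a"]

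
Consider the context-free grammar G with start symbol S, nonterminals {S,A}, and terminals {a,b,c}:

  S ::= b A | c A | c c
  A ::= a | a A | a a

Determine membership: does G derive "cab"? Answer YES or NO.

CNF form of G:
  S -> T1 A | T2 A | T2 T2
  A -> T0 A | T0 T0 | a
  T0 -> a
  T1 -> b
  T2 -> c

CYK fill:
  cell(0,0) c: {T2}  orig:{}
  cell(1,1) a: {A,T0}  orig:{A}
  cell(2,2) b: {T1}  orig:{}
  cell(0,1) ca: {S}
  cell(1,2) ab: ∅
  cell(0,2) cab: ∅

S ∉ T[0,2] ⇒ NO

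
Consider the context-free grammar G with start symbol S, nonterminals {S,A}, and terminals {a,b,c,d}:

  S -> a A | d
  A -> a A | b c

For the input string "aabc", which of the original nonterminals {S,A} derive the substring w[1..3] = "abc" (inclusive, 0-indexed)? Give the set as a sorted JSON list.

CNF form of G:
  S -> T0 A | d
  A -> T0 A | T1 T2
  T0 -> a
  T1 -> b
  T2 -> c

CYK table (by increasing span) (cells [i..j] with 1 ≤ i ≤ j ≤ 3 only):
  [1..1]={T0}  "a"  orig:{}
  [2..2]={T1}  "b"  orig:{}
  [3..3]={T2}  "c"  orig:{}
  [1..2]=∅  "ab"
  [2..3]={A}  "bc"
  [1..3]={A,S}  "abc"

Original NTs in T[1,3] deriving "abc": ["A", "S"]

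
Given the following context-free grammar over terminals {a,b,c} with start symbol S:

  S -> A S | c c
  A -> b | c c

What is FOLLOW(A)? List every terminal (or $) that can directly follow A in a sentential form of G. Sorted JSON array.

Compute FIRST by fixpoint:
round 1:
  A via A→b: +{b}
  A via A→c c: +{c}
  S via S→A S: +{b,c}
  FIRST[S]={b,c}  FIRST[A]={b,c}
round 2: done
  FIRST[S]={b,c}  FIRST[A]={b,c}

FOLLOW sets:
seed FOLLOW(S) with $
pass 1:
  S→A S: FOLLOW(A) ⊇ FIRST(S) = {b,c}; new: +{b,c}
  FOLLOW[S]={$}  FOLLOW[A]={b,c}
pass 2: done
  FOLLOW[S]={$}  FOLLOW[A]={b,c}

FOLLOW(A) = ["b", "c"]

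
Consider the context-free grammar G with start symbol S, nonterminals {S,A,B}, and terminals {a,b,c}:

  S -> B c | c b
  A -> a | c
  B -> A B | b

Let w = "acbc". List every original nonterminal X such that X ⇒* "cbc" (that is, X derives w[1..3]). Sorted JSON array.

Convert to CNF:
  S -> B T0 | T0 T1
  A -> a | c
  B -> A B | b
  T0 -> c
  T1 -> b

Fill CYK table bottom-up (cells [i..j] with 1 ≤ i ≤ j ≤ 3 only):
  cell(1,1) c: {A,T0}  orig:{A}
  cell(2,2) b: {B,T1}  orig:{B}
  cell(3,3) c: {A,T0}  orig:{A}
  cell(1,2) cb: {B,S}
  cell(2,3) bc: {S}
  cell(1,3) cbc: {S}

Original NTs in T[1,3] deriving "cbc": ["S"]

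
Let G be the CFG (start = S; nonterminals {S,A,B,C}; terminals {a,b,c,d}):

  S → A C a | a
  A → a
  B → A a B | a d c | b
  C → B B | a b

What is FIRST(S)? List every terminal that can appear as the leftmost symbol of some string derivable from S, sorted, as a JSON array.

FIRST iteration:
round 1:
  A via A→a: +{a}
  B via B→A a B: +{a}
  B via B→b: +{b}
  C via C→B B: +{a,b}
  S via S→A C a: +{a}
  FIRST[S]={a}  FIRST[A]={a}  FIRST[B]={a,b}  FIRST[C]={a,b}
round 2: (stable)
  FIRST[S]={a}  FIRST[A]={a}  FIRST[B]={a,b}  FIRST[C]={a,b}

FIRST(S) = ["a"]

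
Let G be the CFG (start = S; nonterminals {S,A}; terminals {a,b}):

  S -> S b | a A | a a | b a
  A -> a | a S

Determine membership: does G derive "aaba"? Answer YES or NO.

CNF form of G:
  S -> S T1 | T0 A | T0 T0 | T1 T0
  A -> T0 S | a
  T0 -> a
  T1 -> b

Fill CYK table bottom-up:
  T[0,0] 'a' = {A,T0}  orig:{A}
  T[1,1] 'a' = {A,T0}  orig:{A}
  T[2,2] 'b' = {T1}  orig:{}
  T[3,3] 'a' = {A,T0}  orig:{A}
  T[0,1] 'aa' = {S}
  T[1,2] 'ab' = ∅
  T[2,3] 'ba' = {S}
  T[0,2] 'aab' = {S}
  T[1,3] 'aba' = {A}
  T[0,3] 'aaba' = {S}

S ∈ T[0,3] ⇒ YES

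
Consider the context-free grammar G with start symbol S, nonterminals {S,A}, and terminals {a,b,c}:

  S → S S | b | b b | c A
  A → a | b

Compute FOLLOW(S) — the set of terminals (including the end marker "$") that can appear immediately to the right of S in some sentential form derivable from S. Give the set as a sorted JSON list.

FIRST sets, iterate to fixpoint:
pass 1:
  A via A→a: +{a}
  A via A→b: +{b}
  S via S→b: +{b}
  S via S→c A: +{c}
  S: {b,c}  A: {a,b}
pass 2: (stable)
  S: {b,c}  A: {a,b}

FOLLOW iteration:
FOLLOW(S) := {$}
round 1:
  S→S S: FOLLOW(S) ⊇ FIRST(S) = {b,c}; new: +{b,c}
  S→c A: FOLLOW(A) ⊇ FOLLOW(S) ⊇ {$,b,c}; new: +{$,b,c}
  FOLLOW[S]={$,b,c}  FOLLOW[A]={$,b,c}
round 2: (no change)
  FOLLOW[S]={$,b,c}  FOLLOW[A]={$,b,c}

FOLLOW(S) = ["$", "b", "c"]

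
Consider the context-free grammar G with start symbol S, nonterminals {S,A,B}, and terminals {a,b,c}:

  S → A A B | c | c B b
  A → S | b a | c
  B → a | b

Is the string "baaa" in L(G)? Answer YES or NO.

Convert to CNF:
  S -> A X5 | T2 X6 | c
  A -> A X3 | T0 T1 | T2 X4 | c
  B -> a | b
  T0 -> b
  T1 -> a
  T2 -> c
  X3 -> A B
  X4 -> B T0
  X5 -> A B
  X6 -> B T0

Fill CYK table bottom-up:
  T[0,0] 'b' = {B,T0}  orig:{B}
  T[1,1] 'a' = {B,T1}  orig:{B}
  T[2,2] 'a' = {B,T1}  orig:{B}
  T[3,3] 'a' = {B,T1}  orig:{B}
  T[0,1] 'ba' = {A}
  T[1,2] 'aa' = ∅
  T[2,3] 'aa' = ∅
  T[0,2] 'baa' = {X3,X5}  orig:{}
  T[1,3] 'aaa' = ∅
  T[0,3] 'baaa' = ∅

S ∉ T[0,3] ⇒ NO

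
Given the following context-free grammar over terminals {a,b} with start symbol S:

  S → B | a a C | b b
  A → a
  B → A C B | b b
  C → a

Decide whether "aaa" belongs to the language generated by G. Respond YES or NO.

CNF form of G:
  S -> A X3 | T0 T0 | T1 X4
  A -> a
  B -> A X2 | T0 T0
  C -> a
  T0 -> b
  T1 -> a
  X2 -> C B
  X3 -> C B
  X4 -> T1 C

Fill CYK table bottom-up:
  T[0,0] 'a' = {A,C,T1}  orig:{A,C}
  T[1,1] 'a' = {A,C,T1}  orig:{A,C}
  T[2,2] 'a' = {A,C,T1}  orig:{A,C}
  T[0,1] 'aa' = {X4}  orig:{}
  T[1,2] 'aa' = {X4}  orig:{}
  T[0,2] 'aaa' = {S}

S ∈ T[0,2] ⇒ YES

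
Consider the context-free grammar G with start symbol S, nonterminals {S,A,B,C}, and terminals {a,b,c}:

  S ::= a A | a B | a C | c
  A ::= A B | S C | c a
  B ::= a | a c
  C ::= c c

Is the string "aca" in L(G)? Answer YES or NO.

CNF form of G:
  S -> T1 A | T1 B | T1 C | c
  A -> A B | S C | T0 T1
  B -> T1 T0 | a
  C -> T0 T0
  T0 -> c
  T1 -> a

Fill CYK table bottom-up:
  [0..0]={B,T1}  "a"  orig:{B}
  [1..1]={S,T0}  "c"  orig:{S}
  [2..2]={B,T1}  "a"  orig:{B}
  [0..1]={B}  "ac"
  [1..2]={A}  "ca"
  [0..2]={S}  "aca"

S ∈ T[0,2] ⇒ YES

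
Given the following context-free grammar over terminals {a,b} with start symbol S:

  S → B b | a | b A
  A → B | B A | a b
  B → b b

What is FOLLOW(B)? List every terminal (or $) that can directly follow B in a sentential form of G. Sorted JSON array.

FIRST iteration:
round 1:
  A via A→a b: +{a}
  B via B→b b: +{b}
  S via S→B b: +{b}
  S via S→a: +{a}
  FIRST(S)={a,b}  FIRST(A)={a}  FIRST(B)={b}
round 2:
  A via A→B: +{b}
  FIRST(S)={a,b}  FIRST(A)={a,b}  FIRST(B)={b}
round 3: (no change)
  FIRST(S)={a,b}  FIRST(A)={a,b}  FIRST(B)={b}

FOLLOW sets:
FOLLOW(S) := {$}
pass 1:
  A→B A: FOLLOW(B) ⊇ FIRST(A) = {a,b}; new: +{a,b}
  S→b A: FOLLOW(A) ⊇ FOLLOW(S) ⊇ {$}; new: +{$}
  FOLLOW(S)={$}  FOLLOW(A)={$}  FOLLOW(B)={a,b}
pass 2:
  A→B: FOLLOW(B) ⊇ FOLLOW(A) ⊇ {$}; new: +{$}
  FOLLOW(S)={$}  FOLLOW(A)={$}  FOLLOW(B)={$,a,b}
pass 3: — fixpoint
  FOLLOW(S)={$}  FOLLOW(A)={$}  FOLLOW(B)={$,a,b}

FOLLOW(B) = ["$", "a", "b"]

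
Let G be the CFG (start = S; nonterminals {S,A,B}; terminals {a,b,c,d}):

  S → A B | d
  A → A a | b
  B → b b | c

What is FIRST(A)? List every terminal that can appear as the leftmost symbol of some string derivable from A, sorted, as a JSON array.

Compute FIRST by fixpoint:
iter 1:
  A via A→b: +{b}
  B via B→b b: +{b}
  B via B→c: +{c}
  S via S→A B: +{b}
  S via S→d: +{d}
  FIRST[S]={b,d}  FIRST[A]={b}  FIRST[B]={b,c}
iter 2: done
  FIRST[S]={b,d}  FIRST[A]={b}  FIRST[B]={b,c}

FIRST(A) = ["b"]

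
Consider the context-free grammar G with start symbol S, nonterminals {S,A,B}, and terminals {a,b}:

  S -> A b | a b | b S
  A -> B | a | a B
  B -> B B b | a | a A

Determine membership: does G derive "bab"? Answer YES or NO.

CNF form of G:
  S -> A T0 | T0 S | T1 T0
  A -> B X2 | T1 A | T1 B | a
  B -> B X3 | T1 A | a
  T0 -> b
  T1 -> a
  X2 -> B T0
  X3 -> B T0

Fill CYK table bottom-up:
  T[0,0] 'b' = {T0}  orig:{}
  T[1,1] 'a' = {A,B,T1}  orig:{A,B}
  T[2,2] 'b' = {T0}  orig:{}
  T[0,1] 'ba' = ∅
  T[1,2] 'ab' = {S,X2,X3}  orig:{S}
  T[0,2] 'bab' = {S}

S ∈ T[0,2] ⇒ YES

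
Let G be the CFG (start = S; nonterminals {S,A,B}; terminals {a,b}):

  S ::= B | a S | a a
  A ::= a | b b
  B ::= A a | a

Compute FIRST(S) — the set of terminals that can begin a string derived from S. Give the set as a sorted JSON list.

FIRST sets, iterate to fixpoint:
pass 1:
  A via A→a: +{a}
  A via A→b b: +{b}
  B via B→A a: +{a,b}
  S via S→B: +{a,b}
  FIRST(S)={a,b}  FIRST(A)={a,b}  FIRST(B)={a,b}
pass 2: (stable)
  FIRST(S)={a,b}  FIRST(A)={a,b}  FIRST(B)={a,b}

FIRST(S) = ["a", "b"]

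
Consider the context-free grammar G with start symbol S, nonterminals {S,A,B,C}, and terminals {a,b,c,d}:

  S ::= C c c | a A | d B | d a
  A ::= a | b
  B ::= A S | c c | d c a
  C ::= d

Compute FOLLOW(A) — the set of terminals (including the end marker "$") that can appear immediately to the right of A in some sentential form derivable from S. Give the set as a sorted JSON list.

FIRST sets, iterate to fixpoint:
[1]
  A via A→a: +{a}
  A via A→b: +{b}
  B via B→A S: +{a,b}
  B via B→c c: +{c}
  B via B→d c a: +{d}
  C via C→d: +{d}
  S via S→C c c: +{d}
  S via S→a A: +{a}
  FIRST[S]={a,d}  FIRST[A]={a,b}  FIRST[B]={a,b,c,d}  FIRST[C]={d}
[2] (stable)
  FIRST[S]={a,d}  FIRST[A]={a,b}  FIRST[B]={a,b,c,d}  FIRST[C]={d}

FOLLOW sets:
seed FOLLOW(S) with $
pass 1:
  B→A S: FOLLOW(A) ⊇ FIRST(S) = {a,d}; new: +{a,d}
  S→C c c: FOLLOW(C) ⊇ FIRST(c) = {c}; new: +{c}
  S→a A: FOLLOW(A) ⊇ FOLLOW(S) ⊇ {$}; new: +{$}
  S→d B: FOLLOW(B) ⊇ FOLLOW(S) ⊇ {$}; new: +{$}
  FOLLOW(S)={$}  FOLLOW(A)={$,a,d}  FOLLOW(B)={$}  FOLLOW(C)={c}
pass 2: (stable)
  FOLLOW(S)={$}  FOLLOW(A)={$,a,d}  FOLLOW(B)={$}  FOLLOW(C)={c}

FOLLOW(A) = ["$", "a", "d"]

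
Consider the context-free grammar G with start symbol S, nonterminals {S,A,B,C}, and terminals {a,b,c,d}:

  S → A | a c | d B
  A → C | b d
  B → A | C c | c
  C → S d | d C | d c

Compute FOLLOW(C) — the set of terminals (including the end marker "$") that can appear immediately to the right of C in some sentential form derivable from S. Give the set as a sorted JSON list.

FIRST iteration:
[1]
  A via A→b d: +{b}
  B via B→A: +{b}
  B via B→c: +{c}
  C via C→d C: +{d}
  S via S→A: +{b}
  S via S→a c: +{a}
  S via S→d B: +{d}
  FIRST(S)={a,b,d}  FIRST(A)={b}  FIRST(B)={b,c}  FIRST(C)={d}
[2]
  A via A→C: +{d}
  B via B→A: +{d}
  C via C→S d: +{a,b}
  FIRST(S)={a,b,d}  FIRST(A)={b,d}  FIRST(B)={b,c,d}  FIRST(C)={a,b,d}
[3]
  A via A→C: +{a}
  B via B→A: +{a}
  FIRST(S)={a,b,d}  FIRST(A)={a,b,d}  FIRST(B)={a,b,c,d}  FIRST(C)={a,b,d}
[4] (stable)
  FIRST(S)={a,b,d}  FIRST(A)={a,b,d}  FIRST(B)={a,b,c,d}  FIRST(C)={a,b,d}

FOLLOW sets:
initialize: $ ∈ FOLLOW(S)
round 1:
  B→C c: FOLLOW(C) ⊇ FIRST(c) = {c}; new: +{c}
  C→S d: FOLLOW(S) ⊇ FIRST(d) = {d}; new: +{d}
  S→A: FOLLOW(A) ⊇ FOLLOW(S) ⊇ {$,d}; new: +{$,d}
  S→d B: FOLLOW(B) ⊇ FOLLOW(S) ⊇ {$,d}; new: +{$,d}
  FOLLOW[S]={$,d}  FOLLOW[A]={$,d}  FOLLOW[B]={$,d}  FOLLOW[C]={c}
round 2:
  A→C: FOLLOW(C) ⊇ FOLLOW(A) ⊇ {$,d}; new: +{$,d}
  FOLLOW[S]={$,d}  FOLLOW[A]={$,d}  FOLLOW[B]={$,d}  FOLLOW[C]={$,c,d}
round 3: done
  FOLLOW[S]={$,d}  FOLLOW[A]={$,d}  FOLLOW[B]={$,d}  FOLLOW[C]={$,c,d}

FOLLOW(C) = ["$", "c", "d"]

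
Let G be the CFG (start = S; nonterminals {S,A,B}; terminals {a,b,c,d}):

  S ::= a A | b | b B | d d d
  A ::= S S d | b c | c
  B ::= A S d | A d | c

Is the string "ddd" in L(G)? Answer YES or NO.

CNF form of G:
  S -> T0 X6 | T1 B | T3 A | b
  A -> S X4 | T1 T2 | c
  B -> A T0 | A X5 | c
  T0 -> d
  T1 -> b
  T2 -> c
  T3 -> a
  X4 -> S T0
  X5 -> S T0
  X6 -> T0 T0

CYK table (by increasing span):
  cell(0,0) d: {T0}  orig:{}
  cell(1,1) d: {T0}  orig:{}
  cell(2,2) d: {T0}  orig:{}
  cell(0,1) dd: {X6}  orig:{}
  cell(1,2) dd: {X6}  orig:{}
  cell(0,2) ddd: {S}

S ∈ T[0,2] ⇒ YES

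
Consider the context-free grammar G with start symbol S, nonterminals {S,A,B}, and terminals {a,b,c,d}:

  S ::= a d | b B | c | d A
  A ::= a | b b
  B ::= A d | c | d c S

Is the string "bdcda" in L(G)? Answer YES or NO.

CNF form of G:
  S -> T0 B | T1 A | T3 T1 | c
  A -> T0 T0 | a
  B -> A T1 | T1 X4 | c
  T0 -> b
  T1 -> d
  T2 -> c
  T3 -> a
  X4 -> T2 S

Fill CYK table bottom-up:
  [0..0]={T0}  "b"  orig:{}
  [1..1]={T1}  "d"  orig:{}
  [2..2]={B,S,T2}  "c"  orig:{B,S}
  [3..3]={T1}  "d"  orig:{}
  [4..4]={A,T3}  "a"  orig:{A}
  [0..1]=∅  "bd"
  [1..2]=∅  "dc"
  [2..3]=∅  "cd"
  [3..4]={S}  "da"
  [0..2]=∅  "bdc"
  [1..3]=∅  "dcd"
  [2..4]={X4}  "cda"  orig:{}
  [0..3]=∅  "bdcd"
  [1..4]={B}  "dcda"
  [0..4]={S}  "bdcda"

S ∈ T[0,4] ⇒ YES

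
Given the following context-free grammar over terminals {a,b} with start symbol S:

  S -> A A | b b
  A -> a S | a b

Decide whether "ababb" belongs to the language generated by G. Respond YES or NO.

Convert to CNF:
  S -> A A | T1 T1
  A -> T0 S | T0 T1
  T0 -> a
  T1 -> b

Fill CYK table bottom-up:
  T[0,0] 'a' = {T0}  orig:{}
  T[1,1] 'b' = {T1}  orig:{}
  T[2,2] 'a' = {T0}  orig:{}
  T[3,3] 'b' = {T1}  orig:{}
  T[4,4] 'b' = {T1}  orig:{}
  T[0,1] 'ab' = {A}
  T[1,2] 'ba' = ∅
  T[2,3] 'ab' = {A}
  T[3,4] 'bb' = {S}
  T[0,2] 'aba' = ∅
  T[1,3] 'bab' = ∅
  T[2,4] 'abb' = {A}
  T[0,3] 'abab' = {S}
  T[1,4] 'babb' = ∅
  T[0,4] 'ababb' = {S}

S ∈ T[0,4] ⇒ YES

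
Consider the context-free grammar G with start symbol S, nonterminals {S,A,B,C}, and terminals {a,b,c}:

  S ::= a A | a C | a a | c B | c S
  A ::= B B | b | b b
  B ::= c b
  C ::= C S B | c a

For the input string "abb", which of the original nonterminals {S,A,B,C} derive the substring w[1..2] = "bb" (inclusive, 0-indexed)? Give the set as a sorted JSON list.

CNF form of G:
  S -> T1 B | T1 S | T2 A | T2 C | T2 T2
  A -> B B | T0 T0 | b
  B -> T1 T0
  C -> C X3 | T1 T2
  T0 -> b
  T1 -> c
  T2 -> a
  X3 -> S B

CYK fill — only the sub-triangle for w[1..2]:
  T[1,1] 'b' = {A,T0}  orig:{A}
  T[2,2] 'b' = {A,T0}  orig:{A}
  T[1,2] 'bb' = {A}

Original NTs in T[1,2] deriving "bb": ["A"]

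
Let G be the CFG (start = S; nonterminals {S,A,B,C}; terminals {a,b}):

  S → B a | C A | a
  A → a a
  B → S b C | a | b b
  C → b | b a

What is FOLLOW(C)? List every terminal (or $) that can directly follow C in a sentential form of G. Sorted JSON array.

FIRST iteration:
[1]
  A via A→a a: +{a}
  B via B→a: +{a}
  B via B→b b: +{b}
  C via C→b: +{b}
  S via S→B a: +{a,b}
  FIRST[S]={a,b}  FIRST[A]={a}  FIRST[B]={a,b}  FIRST[C]={b}
[2] — fixpoint
  FIRST[S]={a,b}  FIRST[A]={a}  FIRST[B]={a,b}  FIRST[C]={b}

Compute FOLLOW by fixpoint:
initialize: $ ∈ FOLLOW(S)
[1]
  B→S b C: FOLLOW(S) ⊇ FIRST(b) = {b}; new: +{b}
  S→B a: FOLLOW(B) ⊇ FIRST(a) = {a}; new: +{a}
  S→C A: FOLLOW(C) ⊇ FIRST(A) = {a}; new: +{a}
  S→C A: FOLLOW(A) ⊇ FOLLOW(S) ⊇ {$,b}; new: +{$,b}
  FOLLOW(S)={$,b}  FOLLOW(A)={$,b}  FOLLOW(B)={a}  FOLLOW(C)={a}
[2] — fixpoint
  FOLLOW(S)={$,b}  FOLLOW(A)={$,b}  FOLLOW(B)={a}  FOLLOW(C)={a}

FOLLOW(C) = ["a"]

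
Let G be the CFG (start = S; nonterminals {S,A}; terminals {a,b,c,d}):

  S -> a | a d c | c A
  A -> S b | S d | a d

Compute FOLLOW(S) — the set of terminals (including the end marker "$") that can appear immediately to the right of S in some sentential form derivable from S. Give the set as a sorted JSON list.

Compute FIRST by fixpoint:
pass 1:
  A via A→a d: +{a}
  S via S→a: +{a}
  S via S→c A: +{c}
  FIRST(S)={a,c}  FIRST(A)={a}
pass 2:
  A via A→S b: +{c}
  FIRST(S)={a,c}  FIRST(A)={a,c}
pass 3: (stable)
  FIRST(S)={a,c}  FIRST(A)={a,c}

FOLLOW iteration:
initialize: $ ∈ FOLLOW(S)
round 1:
  A→S b: FOLLOW(S) ⊇ FIRST(b) = {b}; new: +{b}
  A→S d: FOLLOW(S) ⊇ FIRST(d) = {d}; new: +{d}
  S→c A: FOLLOW(A) ⊇ FOLLOW(S) ⊇ {$,b,d}; new: +{$,b,d}
  FOLLOW(S)={$,b,d}  FOLLOW(A)={$,b,d}
round 2: (no change)
  FOLLOW(S)={$,b,d}  FOLLOW(A)={$,b,d}

FOLLOW(S) = ["$", "b", "d"]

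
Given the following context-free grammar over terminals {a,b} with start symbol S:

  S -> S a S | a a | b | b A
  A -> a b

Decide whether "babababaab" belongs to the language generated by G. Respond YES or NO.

CNF form of G:
  S -> S X2 | T0 T0 | T1 A | b
  A -> T0 T1
  T0 -> a
  T1 -> b
  X2 -> T0 S

CYK table (by increasing span):
  cell(0,0) b: {S,T1}  orig:{S}
  cell(1,1) a: {T0}  orig:{}
  cell(2,2) b: {S,T1}  orig:{S}
  cell(3,3) a: {T0}  orig:{}
  cell(4,4) b: {S,T1}  orig:{S}
  cell(5,5) a: {T0}  orig:{}
  cell(6,6) b: {S,T1}  orig:{S}
  cell(7,7) a: {T0}  orig:{}
  cell(8,8) a: {T0}  orig:{}
  cell(9,9) b: {S,T1}  orig:{S}
  cell(0,1) ba: ∅
  cell(1,2) ab: {A,X2}  orig:{A}
  cell(2,3) ba: ∅
  cell(3,4) ab: {A,X2}  orig:{A}
  cell(4,5) ba: ∅
  cell(5,6) ab: {A,X2}  orig:{A}
  cell(6,7) ba: ∅
  cell(7,8) aa: {S}
  cell(8,9) ab: {A,X2}  orig:{A}
  cell(0,2) bab: {S}
  cell(1,3) aba: ∅
  cell(2,4) bab: {S}
  cell(3,5) aba: ∅
  cell(4,6) bab: {S}
  cell(5,7) aba: ∅
  cell(6,8) baa: ∅
  cell(7,9) aab: ∅
  cell(0,3) baba: ∅
  cell(1,4) abab: {X2}  orig:{}
  cell(2,5) baba: ∅
  cell(3,6) abab: {X2}  orig:{}
  cell(4,7) baba: ∅
  cell(5,8) abaa: ∅
  cell(6,9) baab: ∅
  cell(0,4) babab: {S}
  cell(1,5) ababa: ∅
  cell(2,6) babab: {S}
  cell(3,7) ababa: ∅
  cell(4,8) babaa: ∅
  cell(5,9) abaab: ∅
  cell(0,5) bababa: ∅
  cell(1,6) ababab: {X2}  orig:{}
  cell(2,7) bababa: ∅
  cell(3,8) ababaa: ∅
  cell(4,9) babaab: ∅
  cell(0,6) bababab: {S}
  cell(1,7) abababa: ∅
  cell(2,8) bababaa: ∅
  cell(3,9) ababaab: ∅
  cell(0,7) babababa: ∅
  cell(1,8) abababaa: ∅
  cell(2,9) bababaab: ∅
  cell(0,8) babababaa: ∅
  cell(1,9) abababaab: ∅
  cell(0,9) babababaab: ∅

S ∉ T[0,9] ⇒ NO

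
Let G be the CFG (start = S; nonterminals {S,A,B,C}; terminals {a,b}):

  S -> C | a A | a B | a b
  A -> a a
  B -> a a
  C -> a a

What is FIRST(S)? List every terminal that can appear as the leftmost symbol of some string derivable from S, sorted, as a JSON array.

FIRST sets, iterate to fixpoint:
pass 1:
  A via A→a a: +{a}
  B via B→a a: +{a}
  C via C→a a: +{a}
  S via S→C: +{a}
  S: {a}  A: {a}  B: {a}  C: {a}
pass 2: (stable)
  S: {a}  A: {a}  B: {a}  C: {a}

FIRST(S) = ["a"]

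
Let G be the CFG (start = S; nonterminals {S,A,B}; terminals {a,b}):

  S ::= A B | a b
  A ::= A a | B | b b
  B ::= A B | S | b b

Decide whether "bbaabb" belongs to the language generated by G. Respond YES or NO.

CNF form of G:
  S -> A B | T0 T1
  A -> A B | A T0 | T0 T1 | T1 T1
  B -> A B | T0 T1 | T1 T1
  T0 -> a
  T1 -> b

CYK table (by increasing span):
  T[0,0] 'b' = {T1}  orig:{}
  T[1,1] 'b' = {T1}  orig:{}
  T[2,2] 'a' = {T0}  orig:{}
  T[3,3] 'a' = {T0}  orig:{}
  T[4,4] 'b' = {T1}  orig:{}
  T[5,5] 'b' = {T1}  orig:{}
  T[0,1] 'bb' = {A,B}
  T[1,2] 'ba' = ∅
  T[2,3] 'aa' = ∅
  T[3,4] 'ab' = {A,B,S}
  T[4,5] 'bb' = {A,B}
  T[0,2] 'bba' = {A}
  T[1,3] 'baa' = ∅
  T[2,4] 'aab' = ∅
  T[3,5] 'abb' = ∅
  T[0,3] 'bbaa' = {A}
  T[1,4] 'baab' = ∅
  T[2,5] 'aabb' = ∅
  T[0,4] 'bbaab' = {A,B,S}
  T[1,5] 'baabb' = ∅
  T[0,5] 'bbaabb' = {A,B,S}

S ∈ T[0,5] ⇒ YES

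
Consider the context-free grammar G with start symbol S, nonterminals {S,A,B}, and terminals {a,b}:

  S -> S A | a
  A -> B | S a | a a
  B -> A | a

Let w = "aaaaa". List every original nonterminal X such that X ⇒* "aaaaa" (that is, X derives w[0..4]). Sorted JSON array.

CNF form of G:
  S -> S A | a
  A -> S T0 | T0 T0 | a
  B -> S T0 | T0 T0 | a
  T0 -> a

CYK table (by increasing span) (cells [i..j] with 0 ≤ i ≤ j ≤ 4 only):
  cell(0,0) a: {A,B,S,T0}  orig:{A,B,S}
  cell(1,1) a: {A,B,S,T0}  orig:{A,B,S}
  cell(2,2) a: {A,B,S,T0}  orig:{A,B,S}
  cell(3,3) a: {A,B,S,T0}  orig:{A,B,S}
  cell(4,4) a: {A,B,S,T0}  orig:{A,B,S}
  cell(0,1) aa: {A,B,S}
  cell(1,2) aa: {A,B,S}
  cell(2,3) aa: {A,B,S}
  cell(3,4) aa: {A,B,S}
  cell(0,2) aaa: {A,B,S}
  cell(1,3) aaa: {A,B,S}
  cell(2,4) aaa: {A,B,S}
  cell(0,3) aaaa: {A,B,S}
  cell(1,4) aaaa: {A,B,S}
  cell(0,4) aaaaa: {A,B,S}

Original NTs in T[0,4] deriving "aaaaa": ["A", "B", "S"]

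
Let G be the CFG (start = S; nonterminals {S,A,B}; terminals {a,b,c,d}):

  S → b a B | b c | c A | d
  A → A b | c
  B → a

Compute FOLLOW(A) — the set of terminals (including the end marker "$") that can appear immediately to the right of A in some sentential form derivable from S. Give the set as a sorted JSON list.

FIRST sets, iterate to fixpoint:
round 1:
  A via A→c: +{c}
  B via B→a: +{a}
  S via S→b a B: +{b}
  S via S→c A: +{c}
  S via S→d: +{d}
  S: {b,c,d}  A: {c}  B: {a}
round 2: (no change)
  S: {b,c,d}  A: {c}  B: {a}

Compute FOLLOW by fixpoint:
seed FOLLOW(S) with $
[1]
  A→A b: FOLLOW(A) ⊇ FIRST(b) = {b}; new: +{b}
  S→b a B: FOLLOW(B) ⊇ FOLLOW(S) ⊇ {$}; new: +{$}
  S→c A: FOLLOW(A) ⊇ FOLLOW(S) ⊇ {$}; new: +{$}
  FOLLOW(S)={$}  FOLLOW(A)={$,b}  FOLLOW(B)={$}
[2] done
  FOLLOW(S)={$}  FOLLOW(A)={$,b}  FOLLOW(B)={$}

FOLLOW(A) = ["$", "b"]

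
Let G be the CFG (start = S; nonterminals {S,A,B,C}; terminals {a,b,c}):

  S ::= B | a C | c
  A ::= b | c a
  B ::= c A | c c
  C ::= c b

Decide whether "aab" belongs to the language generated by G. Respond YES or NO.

CNF form of G:
  S -> T0 A | T0 T0 | T1 C | c
  A -> T0 T1 | b
  B -> T0 A | T0 T0
  C -> T0 T2
  T0 -> c
  T1 -> a
  T2 -> b

Fill CYK table bottom-up:
  [0..0]={T1}  "a"  orig:{}
  [1..1]={T1}  "a"  orig:{}
  [2..2]={A,T2}  "b"  orig:{A}
  [0..1]=∅  "aa"
  [1..2]=∅  "ab"
  [0..2]=∅  "aab"

S ∉ T[0,2] ⇒ NO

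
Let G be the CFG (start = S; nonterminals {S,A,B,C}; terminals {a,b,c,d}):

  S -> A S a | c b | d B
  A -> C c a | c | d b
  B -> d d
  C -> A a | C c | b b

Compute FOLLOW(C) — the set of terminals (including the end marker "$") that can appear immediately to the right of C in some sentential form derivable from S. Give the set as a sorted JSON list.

FIRST sets, iterate to fixpoint:
[1]
  A via A→c: +{c}
  A via A→d b: +{d}
  B via B→d d: +{d}
  C via C→A a: +{c,d}
  C via C→b b: +{b}
  S via S→A S a: +{c,d}
  FIRST(S)={c,d}  FIRST(A)={c,d}  FIRST(B)={d}  FIRST(C)={b,c,d}
[2]
  A via A→C c a: +{b}
  S via S→A S a: +{b}
  FIRST(S)={b,c,d}  FIRST(A)={b,c,d}  FIRST(B)={d}  FIRST(C)={b,c,d}
[3] (no change)
  FIRST(S)={b,c,d}  FIRST(A)={b,c,d}  FIRST(B)={d}  FIRST(C)={b,c,d}

FOLLOW iteration:
FOLLOW(S) := {$}
pass 1:
  A→C c a: FOLLOW(C) ⊇ FIRST(c) = {c}; new: +{c}
  C→A a: FOLLOW(A) ⊇ FIRST(a) = {a}; new: +{a}
  S→A S a: FOLLOW(A) ⊇ FIRST(S) = {b,c,d}; new: +{b,c,d}
  S→A S a: FOLLOW(S) ⊇ FIRST(a) = {a}; new: +{a}
  S→d B: FOLLOW(B) ⊇ FOLLOW(S) ⊇ {$,a}; new: +{$,a}
  FOLLOW[S]={$,a}  FOLLOW[A]={a,b,c,d}  FOLLOW[B]={$,a}  FOLLOW[C]={c}
pass 2: done
  FOLLOW[S]={$,a}  FOLLOW[A]={a,b,c,d}  FOLLOW[B]={$,a}  FOLLOW[C]={c}

FOLLOW(C) = ["c"]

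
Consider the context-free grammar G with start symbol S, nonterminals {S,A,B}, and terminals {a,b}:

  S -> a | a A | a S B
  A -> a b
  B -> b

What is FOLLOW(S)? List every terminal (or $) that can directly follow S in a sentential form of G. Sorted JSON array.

FIRST iteration:
iter 1:
  A via A→a b: +{a}
  B via B→b: +{b}
  S via S→a: +{a}
  FIRST[S]={a}  FIRST[A]={a}  FIRST[B]={b}
iter 2: — fixpoint
  FIRST[S]={a}  FIRST[A]={a}  FIRST[B]={b}

FOLLOW iteration:
FOLLOW(S) := {$}
pass 1:
  S→a A: FOLLOW(A) ⊇ FOLLOW(S) ⊇ {$}; new: +{$}
  S→a S B: FOLLOW(S) ⊇ FIRST(B) = {b}; new: +{b}
  S→a S B: FOLLOW(B) ⊇ FOLLOW(S) ⊇ {$,b}; new: +{$,b}
  S: {$,b}  A: {$}  B: {$,b}
pass 2:
  S→a A: FOLLOW(A) ⊇ FOLLOW(S) ⊇ {$,b}; new: +{b}
  S: {$,b}  A: {$,b}  B: {$,b}
pass 3: — fixpoint
  S: {$,b}  A: {$,b}  B: {$,b}

FOLLOW(S) = ["$", "b"]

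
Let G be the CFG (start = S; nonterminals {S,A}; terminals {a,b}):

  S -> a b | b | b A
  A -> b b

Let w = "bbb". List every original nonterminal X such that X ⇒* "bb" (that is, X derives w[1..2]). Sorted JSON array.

Convert to CNF:
  S -> T0 A | T1 T0 | b
  A -> T0 T0
  T0 -> b
  T1 -> a

CYK table (by increasing span) (cells [i..j] with 1 ≤ i ≤ j ≤ 2 only):
  [1..1]={S,T0}  "b"  orig:{S}
  [2..2]={S,T0}  "b"  orig:{S}
  [1..2]={A}  "bb"

Original NTs in T[1,2] deriving "bb": ["A"]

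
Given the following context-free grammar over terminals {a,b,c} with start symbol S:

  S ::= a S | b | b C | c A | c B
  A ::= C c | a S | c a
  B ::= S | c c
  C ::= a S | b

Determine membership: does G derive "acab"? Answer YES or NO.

CNF form of G:
  S -> T0 A | T0 B | T1 S | T2 C | b
  A -> C T0 | T0 T1 | T1 S
  B -> T0 A | T0 B | T0 T0 | T1 S | T2 C | b
  C -> T1 S | b
  T0 -> c
  T1 -> a
  T2 -> b

CYK fill:
  [0..0]={T1}  "a"  orig:{}
  [1..1]={T0}  "c"  orig:{}
  [2..2]={T1}  "a"  orig:{}
  [3..3]={B,C,S,T2}  "b"  orig:{B,C,S}
  [0..1]=∅  "ac"
  [1..2]={A}  "ca"
  [2..3]={A,B,C,S}  "ab"
  [0..2]=∅  "aca"
  [1..3]={B,S}  "cab"
  [0..3]={A,B,C,S}  "acab"

S ∈ T[0,3] ⇒ YES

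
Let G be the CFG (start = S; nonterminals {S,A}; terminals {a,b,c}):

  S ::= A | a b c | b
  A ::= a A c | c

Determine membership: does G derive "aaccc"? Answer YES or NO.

Convert to CNF:
  S -> T0 X4 | T0 X5 | b | c
  A -> T0 X3 | c
  T0 -> a
  T1 -> c
  T2 -> b
  X3 -> A T1
  X4 -> A T1
  X5 -> T2 T1

CYK fill:
  T[0,0] 'a' = {T0}  orig:{}
  T[1,1] 'a' = {T0}  orig:{}
  T[2,2] 'c' = {A,S,T1}  orig:{A,S}
  T[3,3] 'c' = {A,S,T1}  orig:{A,S}
  T[4,4] 'c' = {A,S,T1}  orig:{A,S}
  T[0,1] 'aa' = ∅
  T[1,2] 'ac' = ∅
  T[2,3] 'cc' = {X3,X4}  orig:{}
  T[3,4] 'cc' = {X3,X4}  orig:{}
  T[0,2] 'aac' = ∅
  T[1,3] 'acc' = {A,S}
  T[2,4] 'ccc' = ∅
  T[0,3] 'aacc' = ∅
  T[1,4] 'accc' = {X3,X4}  orig:{}
  T[0,4] 'aaccc' = {A,S}

S ∈ T[0,4] ⇒ YES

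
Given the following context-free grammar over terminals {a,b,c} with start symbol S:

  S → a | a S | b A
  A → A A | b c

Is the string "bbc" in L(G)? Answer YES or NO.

CNF form of G:
  S -> T0 A | T2 S | a
  A -> A A | T0 T1
  T0 -> b
  T1 -> c
  T2 -> a

Fill CYK table bottom-up:
  [0..0]={T0}  "b"  orig:{}
  [1..1]={T0}  "b"  orig:{}
  [2..2]={T1}  "c"  orig:{}
  [0..1]=∅  "bb"
  [1..2]={A}  "bc"
  [0..2]={S}  "bbc"

S ∈ T[0,2] ⇒ YES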